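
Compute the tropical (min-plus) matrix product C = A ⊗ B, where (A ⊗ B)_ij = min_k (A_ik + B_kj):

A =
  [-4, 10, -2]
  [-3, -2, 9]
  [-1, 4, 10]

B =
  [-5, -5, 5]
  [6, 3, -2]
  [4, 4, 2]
A ⊗ B =
  [-9, -9, 0]
  [-8, -8, -4]
  [-6, -6, 2]

Apply the min-plus product entry-by-entry:
  C[0][0] = min over k of (A[0][0] + B[0][0] = -4 + -5 = -9, A[0][1] + B[1][0] = 10 + 6 = 16, A[0][2] + B[2][0] = -2 + 4 = 2) = -9 (attained at k = 0)
  C[0][1] = min over k of (A[0][0] + B[0][1] = -4 + -5 = -9, A[0][1] + B[1][1] = 10 + 3 = 13, A[0][2] + B[2][1] = -2 + 4 = 2) = -9 (attained at k = 0)
  C[0][2] = min over k of (A[0][0] + B[0][2] = -4 + 5 = 1, A[0][1] + B[1][2] = 10 + -2 = 8, A[0][2] + B[2][2] = -2 + 2 = 0) = 0 (attained at k = 2)
  C[1][0] = min over k of (A[1][0] + B[0][0] = -3 + -5 = -8, A[1][1] + B[1][0] = -2 + 6 = 4, A[1][2] + B[2][0] = 9 + 4 = 13) = -8 (attained at k = 0)
  C[1][1] = min over k of (A[1][0] + B[0][1] = -3 + -5 = -8, A[1][1] + B[1][1] = -2 + 3 = 1, A[1][2] + B[2][1] = 9 + 4 = 13) = -8 (attained at k = 0)
  C[1][2] = min over k of (A[1][0] + B[0][2] = -3 + 5 = 2, A[1][1] + B[1][2] = -2 + -2 = -4, A[1][2] + B[2][2] = 9 + 2 = 11) = -4 (attained at k = 1)
  C[2][0] = min over k of (A[2][0] + B[0][0] = -1 + -5 = -6, A[2][1] + B[1][0] = 4 + 6 = 10, A[2][2] + B[2][0] = 10 + 4 = 14) = -6 (attained at k = 0)
  C[2][1] = min over k of (A[2][0] + B[0][1] = -1 + -5 = -6, A[2][1] + B[1][1] = 4 + 3 = 7, A[2][2] + B[2][1] = 10 + 4 = 14) = -6 (attained at k = 0)
  C[2][2] = min over k of (A[2][0] + B[0][2] = -1 + 5 = 4, A[2][1] + B[1][2] = 4 + -2 = 2, A[2][2] + B[2][2] = 10 + 2 = 12) = 2 (attained at k = 1)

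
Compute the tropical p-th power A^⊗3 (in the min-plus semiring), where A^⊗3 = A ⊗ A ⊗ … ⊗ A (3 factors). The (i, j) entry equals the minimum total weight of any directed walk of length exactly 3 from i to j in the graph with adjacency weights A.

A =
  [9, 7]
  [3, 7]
A^⊗3 =
  [17, 17]
  [13, 17]

Each entry (A^⊗3)_ij equals the minimum over all length-3 walks i = v_0 → v_1 → … → v_3 = j of Σ_t A[v_t][v_{t+1}]. For example, for (i, j) = (0, 1) we minimise over 4 possible intermediate vertex sequences; the minimum is 17, attained along the walk 0 → 1 → 0 → 1.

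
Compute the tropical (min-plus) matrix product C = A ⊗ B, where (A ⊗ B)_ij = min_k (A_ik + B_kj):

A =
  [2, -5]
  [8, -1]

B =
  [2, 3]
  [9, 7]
A ⊗ B =
  [4, 2]
  [8, 6]

Apply the min-plus product entry-by-entry:
  C[0][0] = min over k of (A[0][0] + B[0][0] = 2 + 2 = 4, A[0][1] + B[1][0] = -5 + 9 = 4) = 4 (attained at k = 0)
  C[0][1] = min over k of (A[0][0] + B[0][1] = 2 + 3 = 5, A[0][1] + B[1][1] = -5 + 7 = 2) = 2 (attained at k = 1)
  C[1][0] = min over k of (A[1][0] + B[0][0] = 8 + 2 = 10, A[1][1] + B[1][0] = -1 + 9 = 8) = 8 (attained at k = 1)
  C[1][1] = min over k of (A[1][0] + B[0][1] = 8 + 3 = 11, A[1][1] + B[1][1] = -1 + 7 = 6) = 6 (attained at k = 1)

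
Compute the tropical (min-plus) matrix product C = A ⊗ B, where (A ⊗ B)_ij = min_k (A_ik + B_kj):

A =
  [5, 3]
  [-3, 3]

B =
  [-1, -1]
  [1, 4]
A ⊗ B =
  [4, 4]
  [-4, -4]

Apply the min-plus product entry-by-entry:
  C[0][0] = min over k of (A[0][0] + B[0][0] = 5 + -1 = 4, A[0][1] + B[1][0] = 3 + 1 = 4) = 4 (attained at k = 0)
  C[0][1] = min over k of (A[0][0] + B[0][1] = 5 + -1 = 4, A[0][1] + B[1][1] = 3 + 4 = 7) = 4 (attained at k = 0)
  C[1][0] = min over k of (A[1][0] + B[0][0] = -3 + -1 = -4, A[1][1] + B[1][0] = 3 + 1 = 4) = -4 (attained at k = 0)
  C[1][1] = min over k of (A[1][0] + B[0][1] = -3 + -1 = -4, A[1][1] + B[1][1] = 3 + 4 = 7) = -4 (attained at k = 0)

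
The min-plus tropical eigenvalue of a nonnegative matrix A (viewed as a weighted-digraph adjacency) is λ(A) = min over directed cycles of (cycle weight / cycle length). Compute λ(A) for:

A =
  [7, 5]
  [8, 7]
λ(A) = 13/2

Enumerate directed cycles and compute their means (weight / length). Sample:
  cycle 0 → 0: weight = 7, length = 1, mean = 7/1 ≈ 7.000
  cycle 1 → 1: weight = 7, length = 1, mean = 7/1 ≈ 7.000
  cycle 0 → 1 → 0: weight = 13, length = 2, mean = 13/2 ≈ 6.500
  cycle 1 → 0 → 1: weight = 13, length = 2, mean = 13/2 ≈ 6.500
Minimum mean = 6.500, attained e.g. along the cycle 0 → 1 → 0 with weight 13 and length 2. So λ(A) = 13/2 = 13/2.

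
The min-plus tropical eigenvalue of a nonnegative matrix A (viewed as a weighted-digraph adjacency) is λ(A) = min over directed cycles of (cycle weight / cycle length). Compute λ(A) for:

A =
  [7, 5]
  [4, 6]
λ(A) = 9/2

Enumerate directed cycles and compute their means (weight / length). Sample:
  cycle 0 → 0: weight = 7, length = 1, mean = 7/1 ≈ 7.000
  cycle 1 → 1: weight = 6, length = 1, mean = 6/1 ≈ 6.000
  cycle 0 → 1 → 0: weight = 9, length = 2, mean = 9/2 ≈ 4.500
  cycle 1 → 0 → 1: weight = 9, length = 2, mean = 9/2 ≈ 4.500
Minimum mean = 4.500, attained e.g. along the cycle 0 → 1 → 0 with weight 9 and length 2. So λ(A) = 9/2 = 9/2.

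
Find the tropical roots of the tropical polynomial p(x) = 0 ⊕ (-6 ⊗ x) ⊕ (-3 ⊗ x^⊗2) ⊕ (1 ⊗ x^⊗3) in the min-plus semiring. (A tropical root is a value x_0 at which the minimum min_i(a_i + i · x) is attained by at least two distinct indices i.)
Roots: {-4, -3, 6}

Each tropical root is a break point of the lower envelope of the lines y = a_i + i · x (there are 4 lines, with slopes 0, 1, ..., 3). Only the lines that attain the minimum somewhere contribute to roots; other lines are dominated. Here the surviving (envelope) indices are i = 3, i = 2, i = 1, i = 0.
Intersections between consecutive envelope lines give the roots: for adjacent envelope indices i < j the intersection is x = (a_i − a_j) / (j − i). Reading off the sorted break points: {-4, -3, 6}.
Verification: at each break x_0, at least two indices attain the minimum of min_i(a_i + i · x_0).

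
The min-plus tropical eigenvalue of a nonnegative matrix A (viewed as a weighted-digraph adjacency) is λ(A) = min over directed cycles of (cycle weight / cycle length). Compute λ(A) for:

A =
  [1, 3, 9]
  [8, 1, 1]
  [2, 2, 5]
λ(A) = 1

Enumerate directed cycles and compute their means (weight / length). Sample:
  cycle 0 → 0: weight = 1, length = 1, mean = 1/1 ≈ 1.000
  cycle 1 → 1: weight = 1, length = 1, mean = 1/1 ≈ 1.000
  cycle 2 → 2: weight = 5, length = 1, mean = 5/1 ≈ 5.000
  cycle 0 → 1 → 0: weight = 11, length = 2, mean = 11/2 ≈ 5.500
  cycle 0 → 2 → 0: weight = 11, length = 2, mean = 11/2 ≈ 5.500
  cycle 1 → 0 → 1: weight = 11, length = 2, mean = 11/2 ≈ 5.500
Minimum mean = 1.000, attained e.g. along the cycle 0 → 0 with weight 1 and length 1. So λ(A) = 1/1 = 1.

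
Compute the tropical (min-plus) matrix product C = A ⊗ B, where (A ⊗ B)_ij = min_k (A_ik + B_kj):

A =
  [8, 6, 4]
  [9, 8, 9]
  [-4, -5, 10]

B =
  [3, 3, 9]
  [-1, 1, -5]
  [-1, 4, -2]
A ⊗ B =
  [3, 7, 1]
  [7, 9, 3]
  [-6, -4, -10]

Apply the min-plus product entry-by-entry:
  C[0][0] = min over k of (A[0][0] + B[0][0] = 8 + 3 = 11, A[0][1] + B[1][0] = 6 + -1 = 5, A[0][2] + B[2][0] = 4 + -1 = 3) = 3 (attained at k = 2)
  C[0][1] = min over k of (A[0][0] + B[0][1] = 8 + 3 = 11, A[0][1] + B[1][1] = 6 + 1 = 7, A[0][2] + B[2][1] = 4 + 4 = 8) = 7 (attained at k = 1)
  C[0][2] = min over k of (A[0][0] + B[0][2] = 8 + 9 = 17, A[0][1] + B[1][2] = 6 + -5 = 1, A[0][2] + B[2][2] = 4 + -2 = 2) = 1 (attained at k = 1)
  C[1][0] = min over k of (A[1][0] + B[0][0] = 9 + 3 = 12, A[1][1] + B[1][0] = 8 + -1 = 7, A[1][2] + B[2][0] = 9 + -1 = 8) = 7 (attained at k = 1)
  C[1][1] = min over k of (A[1][0] + B[0][1] = 9 + 3 = 12, A[1][1] + B[1][1] = 8 + 1 = 9, A[1][2] + B[2][1] = 9 + 4 = 13) = 9 (attained at k = 1)
  C[1][2] = min over k of (A[1][0] + B[0][2] = 9 + 9 = 18, A[1][1] + B[1][2] = 8 + -5 = 3, A[1][2] + B[2][2] = 9 + -2 = 7) = 3 (attained at k = 1)
  C[2][0] = min over k of (A[2][0] + B[0][0] = -4 + 3 = -1, A[2][1] + B[1][0] = -5 + -1 = -6, A[2][2] + B[2][0] = 10 + -1 = 9) = -6 (attained at k = 1)
  C[2][1] = min over k of (A[2][0] + B[0][1] = -4 + 3 = -1, A[2][1] + B[1][1] = -5 + 1 = -4, A[2][2] + B[2][1] = 10 + 4 = 14) = -4 (attained at k = 1)
  C[2][2] = min over k of (A[2][0] + B[0][2] = -4 + 9 = 5, A[2][1] + B[1][2] = -5 + -5 = -10, A[2][2] + B[2][2] = 10 + -2 = 8) = -10 (attained at k = 1)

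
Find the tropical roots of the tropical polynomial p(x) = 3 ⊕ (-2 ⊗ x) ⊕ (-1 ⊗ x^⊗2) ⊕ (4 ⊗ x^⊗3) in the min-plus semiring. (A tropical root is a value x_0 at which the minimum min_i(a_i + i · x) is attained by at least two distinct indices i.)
Roots: {-5, -1, 5}

Each tropical root is a break point of the lower envelope of the lines y = a_i + i · x (there are 4 lines, with slopes 0, 1, ..., 3). Only the lines that attain the minimum somewhere contribute to roots; other lines are dominated. Here the surviving (envelope) indices are i = 3, i = 2, i = 1, i = 0.
Intersections between consecutive envelope lines give the roots: for adjacent envelope indices i < j the intersection is x = (a_i − a_j) / (j − i). Reading off the sorted break points: {-5, -1, 5}.
Verification: at each break x_0, at least two indices attain the minimum of min_i(a_i + i · x_0).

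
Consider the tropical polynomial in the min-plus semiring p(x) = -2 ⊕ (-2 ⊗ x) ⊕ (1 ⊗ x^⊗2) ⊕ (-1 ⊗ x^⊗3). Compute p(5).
p(5) = -2

A tropical monomial a ⊗ x^⊗i evaluates to a + i · x. Evaluating each term at x = 5:
  Term 0 contributes -2 + 0 · 5 = -2
  Term 1 contributes -2 + 1 · 5 = 3
  Term 2 contributes 1 + 2 · 5 = 11
  Term 3 contributes -1 + 3 · 5 = 14
p(5) = ⊕ of these = min[-2, 3, 11, 14] = -2.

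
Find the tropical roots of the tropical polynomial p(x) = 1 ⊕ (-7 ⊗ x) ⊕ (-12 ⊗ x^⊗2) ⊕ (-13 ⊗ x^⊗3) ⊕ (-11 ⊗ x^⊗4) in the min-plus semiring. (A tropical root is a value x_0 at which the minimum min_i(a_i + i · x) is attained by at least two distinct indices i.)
Roots: {-2, 1, 5, 8}

Each tropical root is a break point of the lower envelope of the lines y = a_i + i · x (there are 5 lines, with slopes 0, 1, ..., 4). Only the lines that attain the minimum somewhere contribute to roots; other lines are dominated. Here the surviving (envelope) indices are i = 4, i = 3, i = 2, i = 1, i = 0.
Intersections between consecutive envelope lines give the roots: for adjacent envelope indices i < j the intersection is x = (a_i − a_j) / (j − i). Reading off the sorted break points: {-2, 1, 5, 8}.
Verification: at each break x_0, at least two indices attain the minimum of min_i(a_i + i · x_0).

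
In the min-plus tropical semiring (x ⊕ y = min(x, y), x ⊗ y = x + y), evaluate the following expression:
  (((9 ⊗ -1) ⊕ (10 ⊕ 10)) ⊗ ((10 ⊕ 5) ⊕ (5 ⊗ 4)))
(((9 ⊗ -1) ⊕ (10 ⊕ 10)) ⊗ ((10 ⊕ 5) ⊕ (5 ⊗ 4))) = 13

Expand innermost to outermost. Recall ⊕ takes the minimum of its arguments and ⊗ takes their sum. Working out the expression (((9 ⊗ -1) ⊕ (10 ⊕ 10)) ⊗ ((10 ⊕ 5) ⊕ (5 ⊗ 4))) gives 13.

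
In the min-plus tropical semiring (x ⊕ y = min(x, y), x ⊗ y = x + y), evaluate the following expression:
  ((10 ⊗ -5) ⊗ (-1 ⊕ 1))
((10 ⊗ -5) ⊗ (-1 ⊕ 1)) = 4

Expand innermost to outermost. Recall ⊕ takes the minimum of its arguments and ⊗ takes their sum. Working out the expression ((10 ⊗ -5) ⊗ (-1 ⊕ 1)) gives 4.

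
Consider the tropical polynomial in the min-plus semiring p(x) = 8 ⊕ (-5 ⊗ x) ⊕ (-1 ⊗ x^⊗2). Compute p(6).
p(6) = 1

A tropical monomial a ⊗ x^⊗i evaluates to a + i · x. Evaluating each term at x = 6:
  Term 0 contributes 8 + 0 · 6 = 8
  Term 1 contributes -5 + 1 · 6 = 1
  Term 2 contributes -1 + 2 · 6 = 11
p(6) = ⊕ of these = min[8, 1, 11] = 1.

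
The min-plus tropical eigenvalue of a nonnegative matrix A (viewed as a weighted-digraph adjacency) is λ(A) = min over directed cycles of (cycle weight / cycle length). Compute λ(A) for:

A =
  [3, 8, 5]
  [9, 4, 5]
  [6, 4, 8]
λ(A) = 3

Enumerate directed cycles and compute their means (weight / length). Sample:
  cycle 0 → 0: weight = 3, length = 1, mean = 3/1 ≈ 3.000
  cycle 1 → 1: weight = 4, length = 1, mean = 4/1 ≈ 4.000
  cycle 2 → 2: weight = 8, length = 1, mean = 8/1 ≈ 8.000
  cycle 0 → 1 → 0: weight = 17, length = 2, mean = 17/2 ≈ 8.500
  cycle 0 → 2 → 0: weight = 11, length = 2, mean = 11/2 ≈ 5.500
  cycle 1 → 0 → 1: weight = 17, length = 2, mean = 17/2 ≈ 8.500
Minimum mean = 3.000, attained e.g. along the cycle 0 → 0 with weight 3 and length 1. So λ(A) = 3/1 = 3.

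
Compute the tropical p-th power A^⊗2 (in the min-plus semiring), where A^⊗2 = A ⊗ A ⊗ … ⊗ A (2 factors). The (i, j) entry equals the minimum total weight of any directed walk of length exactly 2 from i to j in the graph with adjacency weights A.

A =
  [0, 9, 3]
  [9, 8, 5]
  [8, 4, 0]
A^⊗2 =
  [0, 7, 3]
  [9, 9, 5]
  [8, 4, 0]

Each entry (A^⊗2)_ij equals the minimum over all length-2 walks i = v_0 → v_1 → … → v_2 = j of Σ_t A[v_t][v_{t+1}]. For example, for (i, j) = (0, 2) we minimise over 3 possible intermediate vertex sequences; the minimum is 3, attained along the walk 0 → 0 → 2.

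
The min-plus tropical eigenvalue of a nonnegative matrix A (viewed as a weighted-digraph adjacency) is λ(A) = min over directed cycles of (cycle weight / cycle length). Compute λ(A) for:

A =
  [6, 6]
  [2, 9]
λ(A) = 4

Enumerate directed cycles and compute their means (weight / length). Sample:
  cycle 0 → 0: weight = 6, length = 1, mean = 6/1 ≈ 6.000
  cycle 1 → 1: weight = 9, length = 1, mean = 9/1 ≈ 9.000
  cycle 0 → 1 → 0: weight = 8, length = 2, mean = 8/2 ≈ 4.000
  cycle 1 → 0 → 1: weight = 8, length = 2, mean = 8/2 ≈ 4.000
Minimum mean = 4.000, attained e.g. along the cycle 0 → 1 → 0 with weight 8 and length 2. So λ(A) = 8/2 = 4.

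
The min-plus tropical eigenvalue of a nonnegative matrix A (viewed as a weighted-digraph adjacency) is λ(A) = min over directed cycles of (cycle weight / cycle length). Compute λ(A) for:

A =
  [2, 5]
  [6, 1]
λ(A) = 1

Enumerate directed cycles and compute their means (weight / length). Sample:
  cycle 0 → 0: weight = 2, length = 1, mean = 2/1 ≈ 2.000
  cycle 1 → 1: weight = 1, length = 1, mean = 1/1 ≈ 1.000
  cycle 0 → 1 → 0: weight = 11, length = 2, mean = 11/2 ≈ 5.500
  cycle 1 → 0 → 1: weight = 11, length = 2, mean = 11/2 ≈ 5.500
Minimum mean = 1.000, attained e.g. along the cycle 1 → 1 with weight 1 and length 1. So λ(A) = 1/1 = 1.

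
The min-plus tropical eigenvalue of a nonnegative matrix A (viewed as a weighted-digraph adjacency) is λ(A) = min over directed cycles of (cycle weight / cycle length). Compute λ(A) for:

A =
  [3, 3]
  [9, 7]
λ(A) = 3

Enumerate directed cycles and compute their means (weight / length). Sample:
  cycle 0 → 0: weight = 3, length = 1, mean = 3/1 ≈ 3.000
  cycle 1 → 1: weight = 7, length = 1, mean = 7/1 ≈ 7.000
  cycle 0 → 1 → 0: weight = 12, length = 2, mean = 12/2 ≈ 6.000
  cycle 1 → 0 → 1: weight = 12, length = 2, mean = 12/2 ≈ 6.000
Minimum mean = 3.000, attained e.g. along the cycle 0 → 0 with weight 3 and length 1. So λ(A) = 3/1 = 3.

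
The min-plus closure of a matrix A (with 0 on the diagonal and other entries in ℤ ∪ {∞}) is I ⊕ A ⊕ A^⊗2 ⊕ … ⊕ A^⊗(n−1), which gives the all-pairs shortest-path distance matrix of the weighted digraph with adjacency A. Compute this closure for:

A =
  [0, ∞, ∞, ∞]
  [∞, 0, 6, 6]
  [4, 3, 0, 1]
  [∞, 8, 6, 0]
Closure =
  [0, ∞, ∞, ∞]
  [10, 0, 6, 6]
  [4, 3, 0, 1]
  [10, 8, 6, 0]

This is the Floyd-Warshall all-pairs shortest-path computation. For each intermediate vertex k = 0, 1, …, 3, update dist[i][j] ← min(dist[i][j], dist[i][k] + dist[k][j]). The final matrix gives, for each (i, j), the minimum total weight of any directed path from i to j (possibly empty when i = j).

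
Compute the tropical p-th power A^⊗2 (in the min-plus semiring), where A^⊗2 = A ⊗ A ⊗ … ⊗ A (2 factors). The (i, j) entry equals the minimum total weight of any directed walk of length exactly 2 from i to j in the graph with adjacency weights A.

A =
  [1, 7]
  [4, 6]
A^⊗2 =
  [2, 8]
  [5, 11]

Each entry (A^⊗2)_ij equals the minimum over all length-2 walks i = v_0 → v_1 → … → v_2 = j of Σ_t A[v_t][v_{t+1}]. For example, for (i, j) = (0, 1) we minimise over 2 possible intermediate vertex sequences; the minimum is 8, attained along the walk 0 → 0 → 1.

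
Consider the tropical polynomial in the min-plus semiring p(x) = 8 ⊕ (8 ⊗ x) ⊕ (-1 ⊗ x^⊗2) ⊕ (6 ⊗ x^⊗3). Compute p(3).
p(3) = 5

A tropical monomial a ⊗ x^⊗i evaluates to a + i · x. Evaluating each term at x = 3:
  Term 0 contributes 8 + 0 · 3 = 8
  Term 1 contributes 8 + 1 · 3 = 11
  Term 2 contributes -1 + 2 · 3 = 5
  Term 3 contributes 6 + 3 · 3 = 15
p(3) = ⊕ of these = min[8, 11, 5, 15] = 5.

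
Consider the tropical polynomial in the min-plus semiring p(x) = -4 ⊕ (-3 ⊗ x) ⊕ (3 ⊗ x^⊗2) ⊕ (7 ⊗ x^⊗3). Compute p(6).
p(6) = -4

A tropical monomial a ⊗ x^⊗i evaluates to a + i · x. Evaluating each term at x = 6:
  Term 0 contributes -4 + 0 · 6 = -4
  Term 1 contributes -3 + 1 · 6 = 3
  Term 2 contributes 3 + 2 · 6 = 15
  Term 3 contributes 7 + 3 · 6 = 25
p(6) = ⊕ of these = min[-4, 3, 15, 25] = -4.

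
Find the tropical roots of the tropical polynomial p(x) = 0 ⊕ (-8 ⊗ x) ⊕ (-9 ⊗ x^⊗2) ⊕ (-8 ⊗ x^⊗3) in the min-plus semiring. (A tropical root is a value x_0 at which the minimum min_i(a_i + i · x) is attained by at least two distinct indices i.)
Roots: {-1, 1, 8}

Each tropical root is a break point of the lower envelope of the lines y = a_i + i · x (there are 4 lines, with slopes 0, 1, ..., 3). Only the lines that attain the minimum somewhere contribute to roots; other lines are dominated. Here the surviving (envelope) indices are i = 3, i = 2, i = 1, i = 0.
Intersections between consecutive envelope lines give the roots: for adjacent envelope indices i < j the intersection is x = (a_i − a_j) / (j − i). Reading off the sorted break points: {-1, 1, 8}.
Verification: at each break x_0, at least two indices attain the minimum of min_i(a_i + i · x_0).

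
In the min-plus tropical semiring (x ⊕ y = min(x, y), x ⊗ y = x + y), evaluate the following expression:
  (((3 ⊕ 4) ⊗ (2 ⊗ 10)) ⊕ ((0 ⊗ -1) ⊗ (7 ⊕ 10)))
(((3 ⊕ 4) ⊗ (2 ⊗ 10)) ⊕ ((0 ⊗ -1) ⊗ (7 ⊕ 10))) = 6

Expand innermost to outermost. Recall ⊕ takes the minimum of its arguments and ⊗ takes their sum. Working out the expression (((3 ⊕ 4) ⊗ (2 ⊗ 10)) ⊕ ((0 ⊗ -1) ⊗ (7 ⊕ 10))) gives 6.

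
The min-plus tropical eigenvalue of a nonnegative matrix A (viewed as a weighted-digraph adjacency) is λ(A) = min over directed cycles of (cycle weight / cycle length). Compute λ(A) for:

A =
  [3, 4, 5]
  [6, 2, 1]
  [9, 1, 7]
λ(A) = 1

Enumerate directed cycles and compute their means (weight / length). Sample:
  cycle 0 → 0: weight = 3, length = 1, mean = 3/1 ≈ 3.000
  cycle 1 → 1: weight = 2, length = 1, mean = 2/1 ≈ 2.000
  cycle 2 → 2: weight = 7, length = 1, mean = 7/1 ≈ 7.000
  cycle 0 → 1 → 0: weight = 10, length = 2, mean = 10/2 ≈ 5.000
  cycle 0 → 2 → 0: weight = 14, length = 2, mean = 14/2 ≈ 7.000
  cycle 1 → 0 → 1: weight = 10, length = 2, mean = 10/2 ≈ 5.000
Minimum mean = 1.000, attained e.g. along the cycle 1 → 2 → 1 with weight 2 and length 2. So λ(A) = 2/2 = 1.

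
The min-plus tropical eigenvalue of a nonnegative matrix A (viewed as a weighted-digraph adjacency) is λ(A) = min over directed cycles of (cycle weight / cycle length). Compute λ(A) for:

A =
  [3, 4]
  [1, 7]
λ(A) = 5/2

Enumerate directed cycles and compute their means (weight / length). Sample:
  cycle 0 → 0: weight = 3, length = 1, mean = 3/1 ≈ 3.000
  cycle 1 → 1: weight = 7, length = 1, mean = 7/1 ≈ 7.000
  cycle 0 → 1 → 0: weight = 5, length = 2, mean = 5/2 ≈ 2.500
  cycle 1 → 0 → 1: weight = 5, length = 2, mean = 5/2 ≈ 2.500
Minimum mean = 2.500, attained e.g. along the cycle 0 → 1 → 0 with weight 5 and length 2. So λ(A) = 5/2 = 5/2.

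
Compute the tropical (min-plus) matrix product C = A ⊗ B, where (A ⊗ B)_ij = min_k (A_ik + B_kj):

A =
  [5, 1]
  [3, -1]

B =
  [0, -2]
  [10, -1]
A ⊗ B =
  [5, 0]
  [3, -2]

Apply the min-plus product entry-by-entry:
  C[0][0] = min over k of (A[0][0] + B[0][0] = 5 + 0 = 5, A[0][1] + B[1][0] = 1 + 10 = 11) = 5 (attained at k = 0)
  C[0][1] = min over k of (A[0][0] + B[0][1] = 5 + -2 = 3, A[0][1] + B[1][1] = 1 + -1 = 0) = 0 (attained at k = 1)
  C[1][0] = min over k of (A[1][0] + B[0][0] = 3 + 0 = 3, A[1][1] + B[1][0] = -1 + 10 = 9) = 3 (attained at k = 0)
  C[1][1] = min over k of (A[1][0] + B[0][1] = 3 + -2 = 1, A[1][1] + B[1][1] = -1 + -1 = -2) = -2 (attained at k = 1)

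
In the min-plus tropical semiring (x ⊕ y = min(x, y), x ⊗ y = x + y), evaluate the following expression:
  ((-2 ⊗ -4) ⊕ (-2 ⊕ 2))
((-2 ⊗ -4) ⊕ (-2 ⊕ 2)) = -6

Expand innermost to outermost. Recall ⊕ takes the minimum of its arguments and ⊗ takes their sum. Working out the expression ((-2 ⊗ -4) ⊕ (-2 ⊕ 2)) gives -6.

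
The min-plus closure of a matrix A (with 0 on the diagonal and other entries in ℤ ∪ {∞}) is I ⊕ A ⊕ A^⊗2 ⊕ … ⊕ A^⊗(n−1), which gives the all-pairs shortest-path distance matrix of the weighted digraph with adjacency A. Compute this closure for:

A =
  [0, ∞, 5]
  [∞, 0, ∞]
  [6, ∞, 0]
Closure =
  [0, ∞, 5]
  [∞, 0, ∞]
  [6, ∞, 0]

This is the Floyd-Warshall all-pairs shortest-path computation. For each intermediate vertex k = 0, 1, …, 2, update dist[i][j] ← min(dist[i][j], dist[i][k] + dist[k][j]). The final matrix gives, for each (i, j), the minimum total weight of any directed path from i to j (possibly empty when i = j).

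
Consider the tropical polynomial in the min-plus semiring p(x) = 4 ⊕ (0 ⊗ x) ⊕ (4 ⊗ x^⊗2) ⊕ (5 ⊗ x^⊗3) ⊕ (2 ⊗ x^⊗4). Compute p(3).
p(3) = 3

A tropical monomial a ⊗ x^⊗i evaluates to a + i · x. Evaluating each term at x = 3:
  Term 0 contributes 4 + 0 · 3 = 4
  Term 1 contributes 0 + 1 · 3 = 3
  Term 2 contributes 4 + 2 · 3 = 10
  Term 3 contributes 5 + 3 · 3 = 14
  Term 4 contributes 2 + 4 · 3 = 14
p(3) = ⊕ of these = min[4, 3, 10, 14, 14] = 3.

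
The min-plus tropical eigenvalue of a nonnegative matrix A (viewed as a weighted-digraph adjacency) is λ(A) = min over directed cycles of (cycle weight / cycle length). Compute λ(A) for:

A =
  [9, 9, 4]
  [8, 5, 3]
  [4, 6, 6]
λ(A) = 4

Enumerate directed cycles and compute their means (weight / length). Sample:
  cycle 0 → 0: weight = 9, length = 1, mean = 9/1 ≈ 9.000
  cycle 1 → 1: weight = 5, length = 1, mean = 5/1 ≈ 5.000
  cycle 2 → 2: weight = 6, length = 1, mean = 6/1 ≈ 6.000
  cycle 0 → 1 → 0: weight = 17, length = 2, mean = 17/2 ≈ 8.500
  cycle 0 → 2 → 0: weight = 8, length = 2, mean = 8/2 ≈ 4.000
  cycle 1 → 0 → 1: weight = 17, length = 2, mean = 17/2 ≈ 8.500
Minimum mean = 4.000, attained e.g. along the cycle 0 → 2 → 0 with weight 8 and length 2. So λ(A) = 8/2 = 4.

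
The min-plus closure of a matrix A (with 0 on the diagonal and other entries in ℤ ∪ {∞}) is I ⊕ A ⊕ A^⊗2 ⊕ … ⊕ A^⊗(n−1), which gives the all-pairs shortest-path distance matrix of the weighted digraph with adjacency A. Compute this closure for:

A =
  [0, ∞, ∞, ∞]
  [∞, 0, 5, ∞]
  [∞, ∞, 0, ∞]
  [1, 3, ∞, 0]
Closure =
  [0, ∞, ∞, ∞]
  [∞, 0, 5, ∞]
  [∞, ∞, 0, ∞]
  [1, 3, 8, 0]

This is the Floyd-Warshall all-pairs shortest-path computation. For each intermediate vertex k = 0, 1, …, 3, update dist[i][j] ← min(dist[i][j], dist[i][k] + dist[k][j]). The final matrix gives, for each (i, j), the minimum total weight of any directed path from i to j (possibly empty when i = j).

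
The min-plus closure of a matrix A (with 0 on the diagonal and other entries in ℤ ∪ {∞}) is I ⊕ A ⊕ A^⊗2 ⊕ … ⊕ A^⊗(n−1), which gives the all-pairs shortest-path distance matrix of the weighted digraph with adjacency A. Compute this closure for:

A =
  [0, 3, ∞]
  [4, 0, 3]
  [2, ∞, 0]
Closure =
  [0, 3, 6]
  [4, 0, 3]
  [2, 5, 0]

This is the Floyd-Warshall all-pairs shortest-path computation. For each intermediate vertex k = 0, 1, …, 2, update dist[i][j] ← min(dist[i][j], dist[i][k] + dist[k][j]). The final matrix gives, for each (i, j), the minimum total weight of any directed path from i to j (possibly empty when i = j).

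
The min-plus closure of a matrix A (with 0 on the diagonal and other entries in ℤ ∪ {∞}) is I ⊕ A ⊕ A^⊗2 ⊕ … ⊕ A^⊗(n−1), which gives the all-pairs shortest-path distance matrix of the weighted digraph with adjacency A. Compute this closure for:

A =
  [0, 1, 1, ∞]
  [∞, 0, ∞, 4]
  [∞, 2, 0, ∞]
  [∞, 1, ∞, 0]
Closure =
  [0, 1, 1, 5]
  [∞, 0, ∞, 4]
  [∞, 2, 0, 6]
  [∞, 1, ∞, 0]

This is the Floyd-Warshall all-pairs shortest-path computation. For each intermediate vertex k = 0, 1, …, 3, update dist[i][j] ← min(dist[i][j], dist[i][k] + dist[k][j]). The final matrix gives, for each (i, j), the minimum total weight of any directed path from i to j (possibly empty when i = j).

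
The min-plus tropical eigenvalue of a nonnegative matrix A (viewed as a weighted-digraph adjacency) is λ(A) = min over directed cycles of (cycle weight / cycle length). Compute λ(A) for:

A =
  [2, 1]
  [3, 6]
λ(A) = 2

Enumerate directed cycles and compute their means (weight / length). Sample:
  cycle 0 → 0: weight = 2, length = 1, mean = 2/1 ≈ 2.000
  cycle 1 → 1: weight = 6, length = 1, mean = 6/1 ≈ 6.000
  cycle 0 → 1 → 0: weight = 4, length = 2, mean = 4/2 ≈ 2.000
  cycle 1 → 0 → 1: weight = 4, length = 2, mean = 4/2 ≈ 2.000
Minimum mean = 2.000, attained e.g. along the cycle 0 → 0 with weight 2 and length 1. So λ(A) = 2/1 = 2.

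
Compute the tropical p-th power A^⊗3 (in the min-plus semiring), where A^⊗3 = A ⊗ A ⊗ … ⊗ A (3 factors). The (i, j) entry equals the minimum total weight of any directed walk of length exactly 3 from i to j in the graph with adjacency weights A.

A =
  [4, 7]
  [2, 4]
A^⊗3 =
  [12, 15]
  [10, 12]

Each entry (A^⊗3)_ij equals the minimum over all length-3 walks i = v_0 → v_1 → … → v_3 = j of Σ_t A[v_t][v_{t+1}]. For example, for (i, j) = (0, 1) we minimise over 4 possible intermediate vertex sequences; the minimum is 15, attained along the walk 0 → 0 → 0 → 1.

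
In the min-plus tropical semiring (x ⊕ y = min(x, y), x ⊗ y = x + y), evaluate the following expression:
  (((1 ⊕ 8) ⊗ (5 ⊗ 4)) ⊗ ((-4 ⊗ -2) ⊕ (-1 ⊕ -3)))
(((1 ⊕ 8) ⊗ (5 ⊗ 4)) ⊗ ((-4 ⊗ -2) ⊕ (-1 ⊕ -3))) = 4

Expand innermost to outermost. Recall ⊕ takes the minimum of its arguments and ⊗ takes their sum. Working out the expression (((1 ⊕ 8) ⊗ (5 ⊗ 4)) ⊗ ((-4 ⊗ -2) ⊕ (-1 ⊕ -3))) gives 4.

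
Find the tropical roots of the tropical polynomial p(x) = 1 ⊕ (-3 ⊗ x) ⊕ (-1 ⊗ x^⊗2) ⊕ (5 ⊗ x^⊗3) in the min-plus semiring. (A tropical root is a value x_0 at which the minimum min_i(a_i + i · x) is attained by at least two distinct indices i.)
Roots: {-6, -2, 4}

Each tropical root is a break point of the lower envelope of the lines y = a_i + i · x (there are 4 lines, with slopes 0, 1, ..., 3). Only the lines that attain the minimum somewhere contribute to roots; other lines are dominated. Here the surviving (envelope) indices are i = 3, i = 2, i = 1, i = 0.
Intersections between consecutive envelope lines give the roots: for adjacent envelope indices i < j the intersection is x = (a_i − a_j) / (j − i). Reading off the sorted break points: {-6, -2, 4}.
Verification: at each break x_0, at least two indices attain the minimum of min_i(a_i + i · x_0).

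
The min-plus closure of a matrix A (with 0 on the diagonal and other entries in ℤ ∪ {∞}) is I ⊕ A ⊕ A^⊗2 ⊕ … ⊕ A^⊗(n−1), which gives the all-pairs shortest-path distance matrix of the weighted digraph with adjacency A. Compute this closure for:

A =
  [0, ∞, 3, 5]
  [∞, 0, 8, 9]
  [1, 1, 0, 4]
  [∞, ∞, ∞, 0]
Closure =
  [0, 4, 3, 5]
  [9, 0, 8, 9]
  [1, 1, 0, 4]
  [∞, ∞, ∞, 0]

This is the Floyd-Warshall all-pairs shortest-path computation. For each intermediate vertex k = 0, 1, …, 3, update dist[i][j] ← min(dist[i][j], dist[i][k] + dist[k][j]). The final matrix gives, for each (i, j), the minimum total weight of any directed path from i to j (possibly empty when i = j).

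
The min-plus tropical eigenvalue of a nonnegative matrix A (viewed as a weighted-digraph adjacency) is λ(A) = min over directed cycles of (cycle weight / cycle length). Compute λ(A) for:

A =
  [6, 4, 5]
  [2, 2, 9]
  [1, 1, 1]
λ(A) = 1

Enumerate directed cycles and compute their means (weight / length). Sample:
  cycle 0 → 0: weight = 6, length = 1, mean = 6/1 ≈ 6.000
  cycle 1 → 1: weight = 2, length = 1, mean = 2/1 ≈ 2.000
  cycle 2 → 2: weight = 1, length = 1, mean = 1/1 ≈ 1.000
  cycle 0 → 1 → 0: weight = 6, length = 2, mean = 6/2 ≈ 3.000
  cycle 0 → 2 → 0: weight = 6, length = 2, mean = 6/2 ≈ 3.000
  cycle 1 → 0 → 1: weight = 6, length = 2, mean = 6/2 ≈ 3.000
Minimum mean = 1.000, attained e.g. along the cycle 2 → 2 with weight 1 and length 1. So λ(A) = 1/1 = 1.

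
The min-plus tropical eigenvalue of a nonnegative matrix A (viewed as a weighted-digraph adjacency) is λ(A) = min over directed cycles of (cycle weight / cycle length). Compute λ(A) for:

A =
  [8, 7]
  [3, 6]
λ(A) = 5

Enumerate directed cycles and compute their means (weight / length). Sample:
  cycle 0 → 0: weight = 8, length = 1, mean = 8/1 ≈ 8.000
  cycle 1 → 1: weight = 6, length = 1, mean = 6/1 ≈ 6.000
  cycle 0 → 1 → 0: weight = 10, length = 2, mean = 10/2 ≈ 5.000
  cycle 1 → 0 → 1: weight = 10, length = 2, mean = 10/2 ≈ 5.000
Minimum mean = 5.000, attained e.g. along the cycle 0 → 1 → 0 with weight 10 and length 2. So λ(A) = 10/2 = 5.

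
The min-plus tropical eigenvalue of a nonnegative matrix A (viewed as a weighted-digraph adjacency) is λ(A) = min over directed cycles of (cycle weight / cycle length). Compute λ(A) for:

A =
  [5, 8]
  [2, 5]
λ(A) = 5

Enumerate directed cycles and compute their means (weight / length). Sample:
  cycle 0 → 0: weight = 5, length = 1, mean = 5/1 ≈ 5.000
  cycle 1 → 1: weight = 5, length = 1, mean = 5/1 ≈ 5.000
  cycle 0 → 1 → 0: weight = 10, length = 2, mean = 10/2 ≈ 5.000
  cycle 1 → 0 → 1: weight = 10, length = 2, mean = 10/2 ≈ 5.000
Minimum mean = 5.000, attained e.g. along the cycle 0 → 0 with weight 5 and length 1. So λ(A) = 5/1 = 5.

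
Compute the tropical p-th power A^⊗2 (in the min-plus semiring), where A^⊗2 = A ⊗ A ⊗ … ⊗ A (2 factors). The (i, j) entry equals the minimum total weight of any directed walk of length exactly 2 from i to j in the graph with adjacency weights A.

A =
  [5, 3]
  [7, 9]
A^⊗2 =
  [10, 8]
  [12, 10]

Each entry (A^⊗2)_ij equals the minimum over all length-2 walks i = v_0 → v_1 → … → v_2 = j of Σ_t A[v_t][v_{t+1}]. For example, for (i, j) = (0, 1) we minimise over 2 possible intermediate vertex sequences; the minimum is 8, attained along the walk 0 → 0 → 1.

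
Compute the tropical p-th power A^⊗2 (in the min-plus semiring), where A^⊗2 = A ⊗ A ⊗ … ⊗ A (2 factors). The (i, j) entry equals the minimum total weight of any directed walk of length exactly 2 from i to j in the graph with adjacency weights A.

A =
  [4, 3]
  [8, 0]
A^⊗2 =
  [8, 3]
  [8, 0]

Each entry (A^⊗2)_ij equals the minimum over all length-2 walks i = v_0 → v_1 → … → v_2 = j of Σ_t A[v_t][v_{t+1}]. For example, for (i, j) = (0, 1) we minimise over 2 possible intermediate vertex sequences; the minimum is 3, attained along the walk 0 → 1 → 1.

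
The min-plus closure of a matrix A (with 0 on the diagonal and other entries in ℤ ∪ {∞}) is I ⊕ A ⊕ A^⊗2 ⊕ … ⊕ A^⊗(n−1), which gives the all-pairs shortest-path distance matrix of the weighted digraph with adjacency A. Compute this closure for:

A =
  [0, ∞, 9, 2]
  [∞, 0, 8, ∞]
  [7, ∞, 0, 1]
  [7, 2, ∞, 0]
Closure =
  [0, 4, 9, 2]
  [15, 0, 8, 9]
  [7, 3, 0, 1]
  [7, 2, 10, 0]

This is the Floyd-Warshall all-pairs shortest-path computation. For each intermediate vertex k = 0, 1, …, 3, update dist[i][j] ← min(dist[i][j], dist[i][k] + dist[k][j]). The final matrix gives, for each (i, j), the minimum total weight of any directed path from i to j (possibly empty when i = j).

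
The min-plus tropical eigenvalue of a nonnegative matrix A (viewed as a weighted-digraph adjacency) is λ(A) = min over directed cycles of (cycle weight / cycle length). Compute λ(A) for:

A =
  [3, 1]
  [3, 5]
λ(A) = 2

Enumerate directed cycles and compute their means (weight / length). Sample:
  cycle 0 → 0: weight = 3, length = 1, mean = 3/1 ≈ 3.000
  cycle 1 → 1: weight = 5, length = 1, mean = 5/1 ≈ 5.000
  cycle 0 → 1 → 0: weight = 4, length = 2, mean = 4/2 ≈ 2.000
  cycle 1 → 0 → 1: weight = 4, length = 2, mean = 4/2 ≈ 2.000
Minimum mean = 2.000, attained e.g. along the cycle 0 → 1 → 0 with weight 4 and length 2. So λ(A) = 4/2 = 2.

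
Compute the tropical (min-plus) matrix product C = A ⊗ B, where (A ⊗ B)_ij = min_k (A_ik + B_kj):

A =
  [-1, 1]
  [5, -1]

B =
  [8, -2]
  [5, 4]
A ⊗ B =
  [6, -3]
  [4, 3]

Apply the min-plus product entry-by-entry:
  C[0][0] = min over k of (A[0][0] + B[0][0] = -1 + 8 = 7, A[0][1] + B[1][0] = 1 + 5 = 6) = 6 (attained at k = 1)
  C[0][1] = min over k of (A[0][0] + B[0][1] = -1 + -2 = -3, A[0][1] + B[1][1] = 1 + 4 = 5) = -3 (attained at k = 0)
  C[1][0] = min over k of (A[1][0] + B[0][0] = 5 + 8 = 13, A[1][1] + B[1][0] = -1 + 5 = 4) = 4 (attained at k = 1)
  C[1][1] = min over k of (A[1][0] + B[0][1] = 5 + -2 = 3, A[1][1] + B[1][1] = -1 + 4 = 3) = 3 (attained at k = 0)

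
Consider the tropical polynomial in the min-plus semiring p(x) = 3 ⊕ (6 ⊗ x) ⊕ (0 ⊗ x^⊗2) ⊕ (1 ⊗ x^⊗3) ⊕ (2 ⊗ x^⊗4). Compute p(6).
p(6) = 3

A tropical monomial a ⊗ x^⊗i evaluates to a + i · x. Evaluating each term at x = 6:
  Term 0 contributes 3 + 0 · 6 = 3
  Term 1 contributes 6 + 1 · 6 = 12
  Term 2 contributes 0 + 2 · 6 = 12
  Term 3 contributes 1 + 3 · 6 = 19
  Term 4 contributes 2 + 4 · 6 = 26
p(6) = ⊕ of these = min[3, 12, 12, 19, 26] = 3.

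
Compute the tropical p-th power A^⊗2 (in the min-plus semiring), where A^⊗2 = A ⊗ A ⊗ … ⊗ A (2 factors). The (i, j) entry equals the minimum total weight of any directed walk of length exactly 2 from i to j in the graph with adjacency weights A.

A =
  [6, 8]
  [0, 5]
A^⊗2 =
  [8, 13]
  [5, 8]

Each entry (A^⊗2)_ij equals the minimum over all length-2 walks i = v_0 → v_1 → … → v_2 = j of Σ_t A[v_t][v_{t+1}]. For example, for (i, j) = (0, 1) we minimise over 2 possible intermediate vertex sequences; the minimum is 13, attained along the walk 0 → 1 → 1.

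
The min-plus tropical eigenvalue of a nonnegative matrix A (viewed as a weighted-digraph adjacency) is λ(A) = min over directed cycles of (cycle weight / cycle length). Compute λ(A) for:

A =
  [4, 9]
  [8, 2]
λ(A) = 2

Enumerate directed cycles and compute their means (weight / length). Sample:
  cycle 0 → 0: weight = 4, length = 1, mean = 4/1 ≈ 4.000
  cycle 1 → 1: weight = 2, length = 1, mean = 2/1 ≈ 2.000
  cycle 0 → 1 → 0: weight = 17, length = 2, mean = 17/2 ≈ 8.500
  cycle 1 → 0 → 1: weight = 17, length = 2, mean = 17/2 ≈ 8.500
Minimum mean = 2.000, attained e.g. along the cycle 1 → 1 with weight 2 and length 1. So λ(A) = 2/1 = 2.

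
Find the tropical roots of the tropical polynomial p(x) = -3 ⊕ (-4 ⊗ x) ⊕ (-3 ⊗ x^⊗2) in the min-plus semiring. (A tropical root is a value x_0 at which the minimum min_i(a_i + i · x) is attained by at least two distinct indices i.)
Roots: {-1, 1}

Each tropical root is a break point of the lower envelope of the lines y = a_i + i · x (there are 3 lines, with slopes 0, 1, ..., 2). Only the lines that attain the minimum somewhere contribute to roots; other lines are dominated. Here the surviving (envelope) indices are i = 2, i = 1, i = 0.
Intersections between consecutive envelope lines give the roots: for adjacent envelope indices i < j the intersection is x = (a_i − a_j) / (j − i). Reading off the sorted break points: {-1, 1}.
Verification: at each break x_0, at least two indices attain the minimum of min_i(a_i + i · x_0).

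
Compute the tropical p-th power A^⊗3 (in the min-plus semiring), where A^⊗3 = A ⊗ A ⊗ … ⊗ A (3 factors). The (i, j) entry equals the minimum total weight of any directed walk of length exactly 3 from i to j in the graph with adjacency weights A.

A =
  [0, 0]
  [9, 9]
A^⊗3 =
  [0, 0]
  [9, 9]

Each entry (A^⊗3)_ij equals the minimum over all length-3 walks i = v_0 → v_1 → … → v_3 = j of Σ_t A[v_t][v_{t+1}]. For example, for (i, j) = (0, 1) we minimise over 4 possible intermediate vertex sequences; the minimum is 0, attained along the walk 0 → 0 → 0 → 1.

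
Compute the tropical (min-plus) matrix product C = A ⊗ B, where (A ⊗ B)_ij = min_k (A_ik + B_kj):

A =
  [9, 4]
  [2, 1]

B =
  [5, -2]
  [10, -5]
A ⊗ B =
  [14, -1]
  [7, -4]

Apply the min-plus product entry-by-entry:
  C[0][0] = min over k of (A[0][0] + B[0][0] = 9 + 5 = 14, A[0][1] + B[1][0] = 4 + 10 = 14) = 14 (attained at k = 0)
  C[0][1] = min over k of (A[0][0] + B[0][1] = 9 + -2 = 7, A[0][1] + B[1][1] = 4 + -5 = -1) = -1 (attained at k = 1)
  C[1][0] = min over k of (A[1][0] + B[0][0] = 2 + 5 = 7, A[1][1] + B[1][0] = 1 + 10 = 11) = 7 (attained at k = 0)
  C[1][1] = min over k of (A[1][0] + B[0][1] = 2 + -2 = 0, A[1][1] + B[1][1] = 1 + -5 = -4) = -4 (attained at k = 1)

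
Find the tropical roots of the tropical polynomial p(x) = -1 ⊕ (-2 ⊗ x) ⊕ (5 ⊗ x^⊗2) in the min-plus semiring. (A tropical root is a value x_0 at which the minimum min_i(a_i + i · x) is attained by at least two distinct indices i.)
Roots: {-7, 1}

Each tropical root is a break point of the lower envelope of the lines y = a_i + i · x (there are 3 lines, with slopes 0, 1, ..., 2). Only the lines that attain the minimum somewhere contribute to roots; other lines are dominated. Here the surviving (envelope) indices are i = 2, i = 1, i = 0.
Intersections between consecutive envelope lines give the roots: for adjacent envelope indices i < j the intersection is x = (a_i − a_j) / (j − i). Reading off the sorted break points: {-7, 1}.
Verification: at each break x_0, at least two indices attain the minimum of min_i(a_i + i · x_0).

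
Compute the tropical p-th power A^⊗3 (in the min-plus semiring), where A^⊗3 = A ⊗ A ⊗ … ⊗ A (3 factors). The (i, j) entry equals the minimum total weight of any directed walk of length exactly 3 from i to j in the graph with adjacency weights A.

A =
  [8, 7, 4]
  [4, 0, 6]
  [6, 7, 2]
A^⊗3 =
  [11, 7, 8]
  [4, 0, 6]
  [10, 7, 6]

Each entry (A^⊗3)_ij equals the minimum over all length-3 walks i = v_0 → v_1 → … → v_3 = j of Σ_t A[v_t][v_{t+1}]. For example, for (i, j) = (0, 2) we minimise over 9 possible intermediate vertex sequences; the minimum is 8, attained along the walk 0 → 2 → 2 → 2.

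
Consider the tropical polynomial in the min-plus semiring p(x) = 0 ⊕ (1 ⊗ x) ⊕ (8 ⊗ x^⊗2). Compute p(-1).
p(-1) = 0

A tropical monomial a ⊗ x^⊗i evaluates to a + i · x. Evaluating each term at x = -1:
  Term 0 contributes 0 + 0 · -1 = 0
  Term 1 contributes 1 + 1 · -1 = 0
  Term 2 contributes 8 + 2 · -1 = 6
p(-1) = ⊕ of these = min[0, 0, 6] = 0.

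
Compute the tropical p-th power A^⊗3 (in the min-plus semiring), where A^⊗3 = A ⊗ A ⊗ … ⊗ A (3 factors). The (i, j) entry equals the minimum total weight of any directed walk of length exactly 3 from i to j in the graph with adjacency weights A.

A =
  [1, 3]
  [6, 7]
A^⊗3 =
  [3, 5]
  [8, 10]

Each entry (A^⊗3)_ij equals the minimum over all length-3 walks i = v_0 → v_1 → … → v_3 = j of Σ_t A[v_t][v_{t+1}]. For example, for (i, j) = (0, 1) we minimise over 4 possible intermediate vertex sequences; the minimum is 5, attained along the walk 0 → 0 → 0 → 1.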